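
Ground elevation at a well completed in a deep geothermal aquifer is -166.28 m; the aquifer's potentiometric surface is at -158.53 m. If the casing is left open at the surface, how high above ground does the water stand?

Water rises to the potentiometric surface, so the rise above ground = -158.53 − (-166.28) = 7.75 m.

≈ 7.75 m above ground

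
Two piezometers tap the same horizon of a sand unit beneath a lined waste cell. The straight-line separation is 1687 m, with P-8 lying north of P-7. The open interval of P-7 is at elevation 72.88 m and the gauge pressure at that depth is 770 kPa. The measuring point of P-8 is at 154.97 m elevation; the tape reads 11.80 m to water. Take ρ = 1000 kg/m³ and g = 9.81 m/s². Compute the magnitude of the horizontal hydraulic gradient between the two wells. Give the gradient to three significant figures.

i ≈ 0.00486

Pressure head at P-7: ψ = P/(ρg) = 770×1000 / (1000 × 9.81) = 78.49 m.
Total head at P-7: h = z + ψ = 72.88 + 78.49 = 151.37 m.
Total head at P-8: h = 154.97 − 11.80 = 143.17 m.
Head difference: h(P-7) − h(P-8) = 151.37 − 143.17 = 8.20 m.
Hydraulic gradient: i = |Δh| / L = 8.20 / 1687 = 0.00486.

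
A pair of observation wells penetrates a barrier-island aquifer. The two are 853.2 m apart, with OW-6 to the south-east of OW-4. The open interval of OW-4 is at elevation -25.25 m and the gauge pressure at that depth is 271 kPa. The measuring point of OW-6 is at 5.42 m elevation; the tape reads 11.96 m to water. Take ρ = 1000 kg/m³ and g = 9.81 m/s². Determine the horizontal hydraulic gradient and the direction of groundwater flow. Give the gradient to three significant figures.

i ≈ 0.0104; groundwater flows toward the south-east

Pressure head at OW-4: ψ = P/(ρg) = 271×1000 / (1000 × 9.81) = 27.62 m.
Total head at OW-4: h = z + ψ = -25.25 + 27.62 = 2.37 m.
Total head at OW-6: h = 5.42 − 11.96 = -6.54 m.
Head difference: h(OW-4) − h(OW-6) = 2.37 − (-6.54) = 8.91 m.
Hydraulic gradient: i = |Δh| / L = 8.91 / 853.2 = 0.0104.
Flow is from higher to lower head: from OW-4 toward OW-6, i.e. toward the south-east.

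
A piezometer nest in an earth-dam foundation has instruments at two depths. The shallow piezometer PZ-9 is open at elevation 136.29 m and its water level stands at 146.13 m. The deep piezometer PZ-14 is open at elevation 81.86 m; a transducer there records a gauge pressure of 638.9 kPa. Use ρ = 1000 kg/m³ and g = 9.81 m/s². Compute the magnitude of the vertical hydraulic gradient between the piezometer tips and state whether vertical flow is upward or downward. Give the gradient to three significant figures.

Total head at PZ-9: h = 146.13 m (water level in the standpipe).
Pressure head at PZ-14: ψ = P/(ρg) = 638.9×1000 / (1000 × 9.81) = 65.13 m.
Total head at PZ-14: h = z + ψ = 81.86 + 65.13 = 146.99 m.
Δh = h(PZ-9) − h(PZ-14) = 146.13 − 146.99 = -0.86 m.
Vertical separation Δz = 136.29 − 81.86 = 54.43 m.
|i_v| = |Δh| / Δz = 0.86 / 54.43 = 0.0158.
Head is higher in the deep piezometer, so vertical flow is upward (discharge condition).

|i_v| ≈ 0.0158; vertical flow is upward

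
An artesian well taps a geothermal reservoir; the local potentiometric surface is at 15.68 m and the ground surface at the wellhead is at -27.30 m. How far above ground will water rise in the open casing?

Water rises to the potentiometric surface, so the rise above ground = 15.68 − (-27.30) = 42.98 m.

≈ 42.98 m above ground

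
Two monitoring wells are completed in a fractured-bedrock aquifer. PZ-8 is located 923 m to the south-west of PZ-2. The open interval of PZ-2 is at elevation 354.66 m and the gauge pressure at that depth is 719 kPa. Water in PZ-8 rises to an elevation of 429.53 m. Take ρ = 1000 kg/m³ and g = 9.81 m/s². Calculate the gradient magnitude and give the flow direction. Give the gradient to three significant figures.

Pressure head at PZ-2: ψ = P/(ρg) = 719×1000 / (1000 × 9.81) = 73.29 m.
Total head at PZ-2: h = z + ψ = 354.66 + 73.29 = 427.95 m.
Total head at PZ-8: h = 429.53 m (water level in the piezometer is the total head).
Head difference: h(PZ-2) − h(PZ-8) = 427.95 − 429.53 = -1.58 m.
Hydraulic gradient: i = |Δh| / L = 1.58 / 923 = 0.00171.
Flow is from higher to lower head: from PZ-8 toward PZ-2, i.e. toward the north-east.

i ≈ 0.00171; groundwater flows toward the north-east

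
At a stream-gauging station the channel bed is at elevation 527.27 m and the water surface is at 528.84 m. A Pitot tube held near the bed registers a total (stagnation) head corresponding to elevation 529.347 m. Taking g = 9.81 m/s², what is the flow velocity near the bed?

Near the bed, under hydrostatic conditions, the piezometric head (z + ψ) equals the free-surface elevation, 528.84 m.
Velocity head = total − piezometric = 529.347 − 528.84 = 0.507 m.
v = √(2g·h_v) = √(2 × 9.81 × 0.507) = 3.15 m/s.

v ≈ 3.15 m/s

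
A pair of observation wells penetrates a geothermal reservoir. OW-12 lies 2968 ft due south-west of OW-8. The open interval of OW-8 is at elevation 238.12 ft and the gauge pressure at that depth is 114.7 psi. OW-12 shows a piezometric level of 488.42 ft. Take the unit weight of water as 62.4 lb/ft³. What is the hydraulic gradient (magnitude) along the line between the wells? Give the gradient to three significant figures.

i ≈ 0.00485

Pressure head at OW-8: ψ = 144·P/γ = 144 × 114.7 / 62.4 = 264.69 ft.
Total head at OW-8: h = z + ψ = 238.12 + 264.69 = 502.81 ft.
Total head at OW-12: h = 488.42 ft (water level in the piezometer is the total head).
Head difference: h(OW-8) − h(OW-12) = 502.81 − 488.42 = 14.39 ft.
Hydraulic gradient: i = |Δh| / L = 14.39 / 2968 = 0.00485.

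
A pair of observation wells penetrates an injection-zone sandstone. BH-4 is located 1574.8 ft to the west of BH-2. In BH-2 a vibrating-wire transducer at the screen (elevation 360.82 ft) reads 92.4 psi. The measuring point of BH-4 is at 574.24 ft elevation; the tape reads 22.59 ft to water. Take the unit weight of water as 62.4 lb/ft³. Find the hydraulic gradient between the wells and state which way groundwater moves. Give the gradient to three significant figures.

Pressure head at BH-2: ψ = 144·P/γ = 144 × 92.4 / 62.4 = 213.23 ft.
Total head at BH-2: h = z + ψ = 360.82 + 213.23 = 574.05 ft.
Total head at BH-4: h = 574.24 − 22.59 = 551.65 ft.
Head difference: h(BH-2) − h(BH-4) = 574.05 − 551.65 = 22.40 ft.
Hydraulic gradient: i = |Δh| / L = 22.40 / 1574.8 = 0.0142.
Flow is from higher to lower head: from BH-2 toward BH-4, i.e. toward the west.

i ≈ 0.0142; groundwater flows toward the west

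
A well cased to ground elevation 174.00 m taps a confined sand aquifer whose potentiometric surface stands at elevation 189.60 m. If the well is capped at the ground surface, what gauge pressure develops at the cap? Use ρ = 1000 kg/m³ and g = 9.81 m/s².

Head above the cap: Δh = 189.60 − 174.00 = 15.60 m.
P = ρgΔh = 1000 × 9.81 × 15.60 = 153036 Pa ≈ 153 kPa.

P ≈ 153 kPa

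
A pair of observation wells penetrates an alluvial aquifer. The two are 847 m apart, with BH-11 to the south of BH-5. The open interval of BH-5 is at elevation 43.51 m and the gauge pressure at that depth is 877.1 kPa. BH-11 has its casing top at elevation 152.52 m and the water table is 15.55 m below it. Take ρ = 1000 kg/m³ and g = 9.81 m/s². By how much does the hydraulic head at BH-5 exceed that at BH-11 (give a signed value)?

Δh ≈ -4.05 m

Pressure head at BH-5: ψ = P/(ρg) = 877.1×1000 / (1000 × 9.81) = 89.41 m.
Total head at BH-5: h = z + ψ = 43.51 + 89.41 = 132.92 m.
Total head at BH-11: h = 152.52 − 15.55 = 136.97 m.
Head difference: h(BH-5) − h(BH-11) = 132.92 − 136.97 = -4.05 m.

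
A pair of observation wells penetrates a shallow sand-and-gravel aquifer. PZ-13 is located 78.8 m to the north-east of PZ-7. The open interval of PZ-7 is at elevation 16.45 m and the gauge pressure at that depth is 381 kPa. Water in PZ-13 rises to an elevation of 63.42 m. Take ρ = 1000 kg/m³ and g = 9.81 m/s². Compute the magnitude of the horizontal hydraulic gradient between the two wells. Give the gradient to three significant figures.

Pressure head at PZ-7: ψ = P/(ρg) = 381×1000 / (1000 × 9.81) = 38.84 m.
Total head at PZ-7: h = z + ψ = 16.45 + 38.84 = 55.29 m.
Total head at PZ-13: h = 63.42 m (water level in the piezometer is the total head).
Head difference: h(PZ-7) − h(PZ-13) = 55.29 − 63.42 = -8.13 m.
Hydraulic gradient: i = |Δh| / L = 8.13 / 78.8 = 0.103.

i ≈ 0.103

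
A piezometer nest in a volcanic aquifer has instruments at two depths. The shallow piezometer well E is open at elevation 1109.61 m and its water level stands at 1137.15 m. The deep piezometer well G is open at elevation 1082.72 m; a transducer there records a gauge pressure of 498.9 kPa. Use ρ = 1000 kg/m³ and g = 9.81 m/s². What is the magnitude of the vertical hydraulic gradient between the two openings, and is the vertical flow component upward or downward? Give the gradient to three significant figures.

|i_v| ≈ 0.133; vertical flow is downward

Total head at well E: h = 1137.15 m (water level in the standpipe).
Pressure head at well G: ψ = P/(ρg) = 498.9×1000 / (1000 × 9.81) = 50.86 m.
Total head at well G: h = z + ψ = 1082.72 + 50.86 = 1133.58 m.
Δh = h(well E) − h(well G) = 1137.15 − 1133.58 = 3.57 m.
Vertical separation Δz = 1109.61 − 1082.72 = 26.89 m.
|i_v| = |Δh| / Δz = 3.57 / 26.89 = 0.133.
Head is higher in the shallow piezometer, so vertical flow is downward (recharge condition).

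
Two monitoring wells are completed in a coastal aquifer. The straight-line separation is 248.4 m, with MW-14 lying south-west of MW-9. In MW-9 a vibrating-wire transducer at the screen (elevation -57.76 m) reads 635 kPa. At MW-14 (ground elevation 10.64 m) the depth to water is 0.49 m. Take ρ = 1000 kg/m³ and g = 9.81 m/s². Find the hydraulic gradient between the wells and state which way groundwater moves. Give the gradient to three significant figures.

i ≈ 0.0128; groundwater flows toward the north-east

Pressure head at MW-9: ψ = P/(ρg) = 635×1000 / (1000 × 9.81) = 64.73 m.
Total head at MW-9: h = z + ψ = -57.76 + 64.73 = 6.97 m.
Total head at MW-14: h = 10.64 − 0.49 = 10.15 m.
Head difference: h(MW-9) − h(MW-14) = 6.97 − 10.15 = -3.18 m.
Hydraulic gradient: i = |Δh| / L = 3.18 / 248.4 = 0.0128.
Flow is from higher to lower head: from MW-14 toward MW-9, i.e. toward the north-east.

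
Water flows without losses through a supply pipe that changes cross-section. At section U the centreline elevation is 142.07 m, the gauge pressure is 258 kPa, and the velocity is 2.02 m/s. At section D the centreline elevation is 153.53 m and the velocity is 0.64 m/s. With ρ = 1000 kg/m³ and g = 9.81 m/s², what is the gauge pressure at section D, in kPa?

P₂ ≈ 147 kPa

Pressure head at U: ψ₁ = P₁/(ρg) = 258×1000 / (1000 × 9.81) = 26.30 m.
Velocity heads: v₁²/2g = 2.02²/19.62 = 0.208 m; v₂²/2g = 0.64²/19.62 = 0.021 m.
Total head H = z₁ + ψ₁ + v₁²/2g = 142.07 + 26.30 + 0.208 = 168.58 m.
ψ₂ = H − z₂ − v₂²/2g = 168.58 − 153.53 − 0.021 = 15.03 m.
P₂ = ρgψ₂ = 1000 × 9.81 × 15.03 ≈ 147 kPa.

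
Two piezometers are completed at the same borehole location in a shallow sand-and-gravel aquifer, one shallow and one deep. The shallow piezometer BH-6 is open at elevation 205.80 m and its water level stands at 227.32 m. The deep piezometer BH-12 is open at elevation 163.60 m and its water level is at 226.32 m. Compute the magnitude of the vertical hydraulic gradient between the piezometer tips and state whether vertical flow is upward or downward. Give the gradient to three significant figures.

|i_v| ≈ 0.0237; vertical flow is downward

Total head at BH-6: h = 227.32 m (water level in the standpipe).
Total head at BH-12: h = 226.32 m.
Δh = h(BH-6) − h(BH-12) = 227.32 − 226.32 = 1.00 m.
Vertical separation Δz = 205.80 − 163.60 = 42.20 m.
|i_v| = |Δh| / Δz = 1.00 / 42.20 = 0.0237.
Head is higher in the shallow piezometer, so vertical flow is downward (recharge condition).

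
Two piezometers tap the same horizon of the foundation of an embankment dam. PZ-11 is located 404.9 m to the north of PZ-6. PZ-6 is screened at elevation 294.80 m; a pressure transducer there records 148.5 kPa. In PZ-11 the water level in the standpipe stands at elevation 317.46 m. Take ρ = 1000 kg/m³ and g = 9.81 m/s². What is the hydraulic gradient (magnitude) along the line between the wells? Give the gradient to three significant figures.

i ≈ 0.0186

Pressure head at PZ-6: ψ = P/(ρg) = 148.5×1000 / (1000 × 9.81) = 15.14 m.
Total head at PZ-6: h = z + ψ = 294.80 + 15.14 = 309.94 m.
Total head at PZ-11: h = 317.46 m (water level in the piezometer is the total head).
Head difference: h(PZ-6) − h(PZ-11) = 309.94 − 317.46 = -7.52 m.
Hydraulic gradient: i = |Δh| / L = 7.52 / 404.9 = 0.0186.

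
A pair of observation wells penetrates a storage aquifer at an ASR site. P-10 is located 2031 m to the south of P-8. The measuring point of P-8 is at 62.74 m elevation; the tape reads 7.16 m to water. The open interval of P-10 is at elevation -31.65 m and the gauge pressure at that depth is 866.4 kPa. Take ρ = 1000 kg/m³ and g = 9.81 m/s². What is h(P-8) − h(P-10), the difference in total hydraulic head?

Δh ≈ -1.09 m

Total head at P-8: h = 62.74 − 7.16 = 55.58 m.
Pressure head at P-10: ψ = P/(ρg) = 866.4×1000 / (1000 × 9.81) = 88.32 m.
Total head at P-10: h = z + ψ = -31.65 + 88.32 = 56.67 m.
Head difference: h(P-8) − h(P-10) = 55.58 − 56.67 = -1.09 m.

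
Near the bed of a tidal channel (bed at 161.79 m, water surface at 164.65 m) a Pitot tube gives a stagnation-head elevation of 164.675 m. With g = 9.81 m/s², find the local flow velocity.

v ≈ 0.700 m/s

Near the bed, under hydrostatic conditions, the piezometric head (z + ψ) equals the free-surface elevation, 164.65 m.
Velocity head = total − piezometric = 164.675 − 164.65 = 0.025 m.
v = √(2g·h_v) = √(2 × 9.81 × 0.025) = 0.700 m/s.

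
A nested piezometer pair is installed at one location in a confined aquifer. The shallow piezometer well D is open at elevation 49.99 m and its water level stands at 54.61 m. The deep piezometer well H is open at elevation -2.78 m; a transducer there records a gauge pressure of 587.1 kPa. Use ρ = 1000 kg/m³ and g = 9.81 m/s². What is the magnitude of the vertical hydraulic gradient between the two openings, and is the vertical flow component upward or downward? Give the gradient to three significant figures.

Total head at well D: h = 54.61 m (water level in the standpipe).
Pressure head at well H: ψ = P/(ρg) = 587.1×1000 / (1000 × 9.81) = 59.85 m.
Total head at well H: h = z + ψ = -2.78 + 59.85 = 57.07 m.
Δh = h(well D) − h(well H) = 54.61 − 57.07 = -2.46 m.
Vertical separation Δz = 49.99 − (-2.78) = 52.77 m.
|i_v| = |Δh| / Δz = 2.46 / 52.77 = 0.0466.
Head is higher in the deep piezometer, so vertical flow is upward (discharge condition).

|i_v| ≈ 0.0466; vertical flow is upward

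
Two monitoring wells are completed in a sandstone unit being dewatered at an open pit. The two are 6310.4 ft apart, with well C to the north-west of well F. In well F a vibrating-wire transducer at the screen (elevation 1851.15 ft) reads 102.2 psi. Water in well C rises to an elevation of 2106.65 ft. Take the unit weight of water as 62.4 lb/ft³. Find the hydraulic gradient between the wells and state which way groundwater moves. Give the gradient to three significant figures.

Pressure head at well F: ψ = 144·P/γ = 144 × 102.2 / 62.4 = 235.85 ft.
Total head at well F: h = z + ψ = 1851.15 + 235.85 = 2087.00 ft.
Total head at well C: h = 2106.65 ft (water level in the piezometer is the total head).
Head difference: h(well F) − h(well C) = 2087.00 − 2106.65 = -19.65 ft.
Hydraulic gradient: i = |Δh| / L = 19.65 / 6310.4 = 0.00311.
Flow is from higher to lower head: from well C toward well F, i.e. toward the south-east.

i ≈ 0.00311; groundwater flows toward the south-east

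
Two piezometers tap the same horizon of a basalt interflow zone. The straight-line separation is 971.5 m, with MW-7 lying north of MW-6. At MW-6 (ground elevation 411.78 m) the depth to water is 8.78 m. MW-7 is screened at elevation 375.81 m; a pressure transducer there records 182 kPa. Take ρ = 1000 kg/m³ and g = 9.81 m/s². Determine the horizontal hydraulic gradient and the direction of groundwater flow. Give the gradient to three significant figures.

Total head at MW-6: h = 411.78 − 8.78 = 403.00 m.
Pressure head at MW-7: ψ = P/(ρg) = 182×1000 / (1000 × 9.81) = 18.55 m.
Total head at MW-7: h = z + ψ = 375.81 + 18.55 = 394.36 m.
Head difference: h(MW-6) − h(MW-7) = 403.00 − 394.36 = 8.64 m.
Hydraulic gradient: i = |Δh| / L = 8.64 / 971.5 = 0.00889.
Flow is from higher to lower head: from MW-6 toward MW-7, i.e. toward the north.

i ≈ 0.00889; groundwater flows toward the north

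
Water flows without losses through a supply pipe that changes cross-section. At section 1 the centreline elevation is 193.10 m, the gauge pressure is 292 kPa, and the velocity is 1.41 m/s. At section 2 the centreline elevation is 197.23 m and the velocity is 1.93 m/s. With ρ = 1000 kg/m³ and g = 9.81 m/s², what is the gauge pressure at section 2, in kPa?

P₂ ≈ 251 kPa

Pressure head at 1: ψ₁ = P₁/(ρg) = 292×1000 / (1000 × 9.81) = 29.77 m.
Velocity heads: v₁²/2g = 1.41²/19.62 = 0.101 m; v₂²/2g = 1.93²/19.62 = 0.190 m.
Total head H = z₁ + ψ₁ + v₁²/2g = 193.10 + 29.77 + 0.101 = 222.97 m.
ψ₂ = H − z₂ − v₂²/2g = 222.97 − 197.23 − 0.190 = 25.55 m.
P₂ = ρgψ₂ = 1000 × 9.81 × 25.55 ≈ 251 kPa.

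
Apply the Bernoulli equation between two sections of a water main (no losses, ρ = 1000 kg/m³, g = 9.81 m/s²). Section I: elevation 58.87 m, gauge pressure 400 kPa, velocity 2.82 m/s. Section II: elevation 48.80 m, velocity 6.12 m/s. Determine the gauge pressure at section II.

Pressure head at I: ψ₁ = P₁/(ρg) = 400×1000 / (1000 × 9.81) = 40.77 m.
Velocity heads: v₁²/2g = 2.82²/19.62 = 0.405 m; v₂²/2g = 6.12²/19.62 = 1.909 m.
Total head H = z₁ + ψ₁ + v₁²/2g = 58.87 + 40.77 + 0.405 = 100.05 m.
ψ₂ = H − z₂ − v₂²/2g = 100.05 − 48.80 − 1.909 = 49.34 m.
P₂ = ρgψ₂ = 1000 × 9.81 × 49.34 ≈ 484 kPa.

P₂ ≈ 484 kPa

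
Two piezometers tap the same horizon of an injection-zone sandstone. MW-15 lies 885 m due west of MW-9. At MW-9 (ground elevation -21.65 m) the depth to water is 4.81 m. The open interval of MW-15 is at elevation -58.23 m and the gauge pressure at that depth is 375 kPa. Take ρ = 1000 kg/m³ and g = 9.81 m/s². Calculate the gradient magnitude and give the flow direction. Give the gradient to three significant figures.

i ≈ 0.00730; groundwater flows toward the east

Total head at MW-9: h = -21.65 − 4.81 = -26.46 m.
Pressure head at MW-15: ψ = P/(ρg) = 375×1000 / (1000 × 9.81) = 38.23 m.
Total head at MW-15: h = z + ψ = -58.23 + 38.23 = -20.00 m.
Head difference: h(MW-9) − h(MW-15) = -26.46 − (-20.00) = -6.46 m.
Hydraulic gradient: i = |Δh| / L = 6.46 / 885 = 0.00730.
Flow is from higher to lower head: from MW-15 toward MW-9, i.e. toward the east.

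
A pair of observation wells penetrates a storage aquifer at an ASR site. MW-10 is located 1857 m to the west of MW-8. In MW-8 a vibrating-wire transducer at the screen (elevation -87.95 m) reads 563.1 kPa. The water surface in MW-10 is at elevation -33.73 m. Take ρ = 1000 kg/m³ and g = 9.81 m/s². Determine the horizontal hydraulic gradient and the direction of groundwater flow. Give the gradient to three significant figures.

i ≈ 0.00171; groundwater flows toward the west

Pressure head at MW-8: ψ = P/(ρg) = 563.1×1000 / (1000 × 9.81) = 57.40 m.
Total head at MW-8: h = z + ψ = -87.95 + 57.40 = -30.55 m.
Total head at MW-10: h = -33.73 m (water level in the piezometer is the total head).
Head difference: h(MW-8) − h(MW-10) = -30.55 − (-33.73) = 3.18 m.
Hydraulic gradient: i = |Δh| / L = 3.18 / 1857 = 0.00171.
Flow is from higher to lower head: from MW-8 toward MW-10, i.e. toward the west.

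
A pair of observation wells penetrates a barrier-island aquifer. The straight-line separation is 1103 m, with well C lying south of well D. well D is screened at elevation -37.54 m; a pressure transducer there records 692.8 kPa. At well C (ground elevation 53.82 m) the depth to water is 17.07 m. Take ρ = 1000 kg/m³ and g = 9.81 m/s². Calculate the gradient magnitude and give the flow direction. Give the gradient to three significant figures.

Pressure head at well D: ψ = P/(ρg) = 692.8×1000 / (1000 × 9.81) = 70.62 m.
Total head at well D: h = z + ψ = -37.54 + 70.62 = 33.08 m.
Total head at well C: h = 53.82 − 17.07 = 36.75 m.
Head difference: h(well D) − h(well C) = 33.08 − 36.75 = -3.67 m.
Hydraulic gradient: i = |Δh| / L = 3.67 / 1103 = 0.00333.
Flow is from higher to lower head: from well C toward well D, i.e. toward the north.

i ≈ 0.00333; groundwater flows toward the north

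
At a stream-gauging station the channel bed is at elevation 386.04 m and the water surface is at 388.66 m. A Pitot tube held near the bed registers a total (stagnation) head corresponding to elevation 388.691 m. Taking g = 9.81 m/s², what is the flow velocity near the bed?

v ≈ 0.780 m/s

Near the bed, under hydrostatic conditions, the piezometric head (z + ψ) equals the free-surface elevation, 388.66 m.
Velocity head = total − piezometric = 388.691 − 388.66 = 0.031 m.
v = √(2g·h_v) = √(2 × 9.81 × 0.031) = 0.780 m/s.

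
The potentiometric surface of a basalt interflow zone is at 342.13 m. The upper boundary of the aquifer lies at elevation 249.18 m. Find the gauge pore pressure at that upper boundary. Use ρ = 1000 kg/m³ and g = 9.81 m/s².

P ≈ 912 kPa

Pressure head at the aquifer top: ψ = h − z = 342.13 − 249.18 = 92.95 m.
P = ρgψ = 1000 × 9.81 × 92.95 = 911839 Pa ≈ 912 kPa.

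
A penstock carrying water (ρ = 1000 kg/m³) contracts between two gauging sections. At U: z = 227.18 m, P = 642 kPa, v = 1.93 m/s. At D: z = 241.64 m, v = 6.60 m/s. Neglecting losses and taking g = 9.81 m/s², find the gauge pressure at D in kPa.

P₂ ≈ 480 kPa

Pressure head at U: ψ₁ = P₁/(ρg) = 642×1000 / (1000 × 9.81) = 65.44 m.
Velocity heads: v₁²/2g = 1.93²/19.62 = 0.190 m; v₂²/2g = 6.60²/19.62 = 2.220 m.
Total head H = z₁ + ψ₁ + v₁²/2g = 227.18 + 65.44 + 0.190 = 292.81 m.
ψ₂ = H − z₂ − v₂²/2g = 292.81 − 241.64 − 2.220 = 48.95 m.
P₂ = ρgψ₂ = 1000 × 9.81 × 48.95 ≈ 480 kPa.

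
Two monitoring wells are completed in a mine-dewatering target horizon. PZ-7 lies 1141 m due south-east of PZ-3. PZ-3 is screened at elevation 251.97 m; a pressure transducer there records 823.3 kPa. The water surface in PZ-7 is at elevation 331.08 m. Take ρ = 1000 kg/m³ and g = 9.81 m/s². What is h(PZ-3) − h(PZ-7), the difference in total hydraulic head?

Δh ≈ 4.81 m

Pressure head at PZ-3: ψ = P/(ρg) = 823.3×1000 / (1000 × 9.81) = 83.92 m.
Total head at PZ-3: h = z + ψ = 251.97 + 83.92 = 335.89 m.
Total head at PZ-7: h = 331.08 m (water level in the piezometer is the total head).
Head difference: h(PZ-3) − h(PZ-7) = 335.89 − 331.08 = 4.81 m.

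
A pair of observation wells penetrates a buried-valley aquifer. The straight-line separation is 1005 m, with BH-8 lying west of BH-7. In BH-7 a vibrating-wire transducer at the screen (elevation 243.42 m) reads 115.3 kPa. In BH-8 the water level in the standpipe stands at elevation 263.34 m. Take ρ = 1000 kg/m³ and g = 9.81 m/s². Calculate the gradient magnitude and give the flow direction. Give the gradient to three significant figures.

i ≈ 0.00813; groundwater flows toward the east

Pressure head at BH-7: ψ = P/(ρg) = 115.3×1000 / (1000 × 9.81) = 11.75 m.
Total head at BH-7: h = z + ψ = 243.42 + 11.75 = 255.17 m.
Total head at BH-8: h = 263.34 m (water level in the piezometer is the total head).
Head difference: h(BH-7) − h(BH-8) = 255.17 − 263.34 = -8.17 m.
Hydraulic gradient: i = |Δh| / L = 8.17 / 1005 = 0.00813.
Flow is from higher to lower head: from BH-8 toward BH-7, i.e. toward the east.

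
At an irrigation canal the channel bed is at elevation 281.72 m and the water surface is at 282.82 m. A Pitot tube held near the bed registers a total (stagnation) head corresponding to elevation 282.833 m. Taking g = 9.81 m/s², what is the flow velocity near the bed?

v ≈ 0.505 m/s

Near the bed, under hydrostatic conditions, the piezometric head (z + ψ) equals the free-surface elevation, 282.82 m.
Velocity head = total − piezometric = 282.833 − 282.82 = 0.013 m.
v = √(2g·h_v) = √(2 × 9.81 × 0.013) = 0.505 m/s.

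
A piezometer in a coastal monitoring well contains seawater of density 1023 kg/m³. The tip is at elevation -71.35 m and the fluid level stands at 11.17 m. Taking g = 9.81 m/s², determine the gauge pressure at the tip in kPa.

Pressure head ψ = h − z = 11.17 − (-71.35) = 82.52 m.
P = ρgψ = 1023 × 9.81 × 82.52 = 828140 Pa ≈ 828 kPa.

P ≈ 828 kPa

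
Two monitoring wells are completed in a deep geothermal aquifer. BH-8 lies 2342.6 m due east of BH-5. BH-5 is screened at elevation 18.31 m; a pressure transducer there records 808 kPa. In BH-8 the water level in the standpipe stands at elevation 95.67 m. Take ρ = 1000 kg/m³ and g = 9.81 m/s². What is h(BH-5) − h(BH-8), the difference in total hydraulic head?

Pressure head at BH-5: ψ = P/(ρg) = 808×1000 / (1000 × 9.81) = 82.36 m.
Total head at BH-5: h = z + ψ = 18.31 + 82.36 = 100.67 m.
Total head at BH-8: h = 95.67 m (water level in the piezometer is the total head).
Head difference: h(BH-5) − h(BH-8) = 100.67 − 95.67 = 5.00 m.

Δh ≈ 5.00 m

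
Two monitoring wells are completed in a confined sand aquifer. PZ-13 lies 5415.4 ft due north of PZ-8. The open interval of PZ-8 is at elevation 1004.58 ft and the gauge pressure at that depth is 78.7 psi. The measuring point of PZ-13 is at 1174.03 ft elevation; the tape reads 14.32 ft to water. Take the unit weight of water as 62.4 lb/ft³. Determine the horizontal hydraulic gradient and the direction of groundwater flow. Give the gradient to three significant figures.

i ≈ 0.00489; groundwater flows toward the north

Pressure head at PZ-8: ψ = 144·P/γ = 144 × 78.7 / 62.4 = 181.62 ft.
Total head at PZ-8: h = z + ψ = 1004.58 + 181.62 = 1186.20 ft.
Total head at PZ-13: h = 1174.03 − 14.32 = 1159.71 ft.
Head difference: h(PZ-8) − h(PZ-13) = 1186.20 − 1159.71 = 26.49 ft.
Hydraulic gradient: i = |Δh| / L = 26.49 / 5415.4 = 0.00489.
Flow is from higher to lower head: from PZ-8 toward PZ-13, i.e. toward the north.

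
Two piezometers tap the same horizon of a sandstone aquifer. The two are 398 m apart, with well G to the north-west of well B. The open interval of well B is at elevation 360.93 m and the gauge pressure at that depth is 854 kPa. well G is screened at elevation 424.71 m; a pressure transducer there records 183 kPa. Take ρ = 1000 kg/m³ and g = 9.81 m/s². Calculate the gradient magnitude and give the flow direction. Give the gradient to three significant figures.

i ≈ 0.0116; groundwater flows toward the north-west

Pressure head at well B: ψ = P/(ρg) = 854×1000 / (1000 × 9.81) = 87.05 m.
Total head at well B: h = z + ψ = 360.93 + 87.05 = 447.98 m.
Pressure head at well G: ψ = P/(ρg) = 183×1000 / (1000 × 9.81) = 18.65 m.
Total head at well G: h = z + ψ = 424.71 + 18.65 = 443.36 m.
Head difference: h(well B) − h(well G) = 447.98 − 443.36 = 4.62 m.
Hydraulic gradient: i = |Δh| / L = 4.62 / 398 = 0.0116.
Flow is from higher to lower head: from well B toward well G, i.e. toward the north-west.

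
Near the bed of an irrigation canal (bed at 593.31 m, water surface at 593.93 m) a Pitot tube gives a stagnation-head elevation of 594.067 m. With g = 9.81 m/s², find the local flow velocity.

v ≈ 1.64 m/s

Near the bed, under hydrostatic conditions, the piezometric head (z + ψ) equals the free-surface elevation, 593.93 m.
Velocity head = total − piezometric = 594.067 − 593.93 = 0.137 m.
v = √(2g·h_v) = √(2 × 9.81 × 0.137) = 1.64 m/s.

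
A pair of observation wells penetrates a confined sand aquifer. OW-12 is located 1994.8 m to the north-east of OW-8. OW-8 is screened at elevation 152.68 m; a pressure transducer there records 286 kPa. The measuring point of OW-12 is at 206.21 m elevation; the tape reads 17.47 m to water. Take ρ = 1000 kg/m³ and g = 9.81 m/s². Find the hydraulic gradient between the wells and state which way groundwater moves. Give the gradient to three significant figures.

Pressure head at OW-8: ψ = P/(ρg) = 286×1000 / (1000 × 9.81) = 29.15 m.
Total head at OW-8: h = z + ψ = 152.68 + 29.15 = 181.83 m.
Total head at OW-12: h = 206.21 − 17.47 = 188.74 m.
Head difference: h(OW-8) − h(OW-12) = 181.83 − 188.74 = -6.91 m.
Hydraulic gradient: i = |Δh| / L = 6.91 / 1994.8 = 0.00346.
Flow is from higher to lower head: from OW-12 toward OW-8, i.e. toward the south-west.

i ≈ 0.00346; groundwater flows toward the south-west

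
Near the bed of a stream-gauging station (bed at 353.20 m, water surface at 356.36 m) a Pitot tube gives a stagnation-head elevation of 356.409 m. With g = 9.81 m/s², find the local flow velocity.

v ≈ 0.980 m/s

Near the bed, under hydrostatic conditions, the piezometric head (z + ψ) equals the free-surface elevation, 356.36 m.
Velocity head = total − piezometric = 356.409 − 356.36 = 0.049 m.
v = √(2g·h_v) = √(2 × 9.81 × 0.049) = 0.980 m/s.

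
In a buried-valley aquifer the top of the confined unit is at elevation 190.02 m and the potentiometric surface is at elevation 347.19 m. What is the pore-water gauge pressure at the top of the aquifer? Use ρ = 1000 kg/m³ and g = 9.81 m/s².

P ≈ 1540 kPa

Pressure head at the aquifer top: ψ = h − z = 347.19 − 190.02 = 157.17 m.
P = ρgψ = 1000 × 9.81 × 157.17 = 1541838 Pa ≈ 1540 kPa.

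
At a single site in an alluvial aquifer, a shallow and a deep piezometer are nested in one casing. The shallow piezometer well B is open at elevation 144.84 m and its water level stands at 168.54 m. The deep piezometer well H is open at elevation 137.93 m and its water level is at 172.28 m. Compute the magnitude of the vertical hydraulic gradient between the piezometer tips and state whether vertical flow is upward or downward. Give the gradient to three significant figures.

Total head at well B: h = 168.54 m (water level in the standpipe).
Total head at well H: h = 172.28 m.
Δh = h(well B) − h(well H) = 168.54 − 172.28 = -3.74 m.
Vertical separation Δz = 144.84 − 137.93 = 6.91 m.
|i_v| = |Δh| / Δz = 3.74 / 6.91 = 0.541.
Head is higher in the deep piezometer, so vertical flow is upward (discharge condition).

|i_v| ≈ 0.541; vertical flow is upward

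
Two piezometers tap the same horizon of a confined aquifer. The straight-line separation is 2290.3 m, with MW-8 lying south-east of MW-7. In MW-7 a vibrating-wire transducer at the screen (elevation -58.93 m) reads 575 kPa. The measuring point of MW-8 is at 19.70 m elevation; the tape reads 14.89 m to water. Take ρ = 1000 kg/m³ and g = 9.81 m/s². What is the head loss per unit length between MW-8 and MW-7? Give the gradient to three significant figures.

Pressure head at MW-7: ψ = P/(ρg) = 575×1000 / (1000 × 9.81) = 58.61 m.
Total head at MW-7: h = z + ψ = -58.93 + 58.61 = -0.32 m.
Total head at MW-8: h = 19.70 − 14.89 = 4.81 m.
Head difference: h(MW-7) − h(MW-8) = -0.32 − 4.81 = -5.13 m.
Hydraulic gradient: i = |Δh| / L = 5.13 / 2290.3 = 0.00224.

i ≈ 0.00224 m/m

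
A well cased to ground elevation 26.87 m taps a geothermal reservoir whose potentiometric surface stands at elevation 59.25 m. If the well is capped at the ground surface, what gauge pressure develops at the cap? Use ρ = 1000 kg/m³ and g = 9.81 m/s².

P ≈ 318 kPa

Head above the cap: Δh = 59.25 − 26.87 = 32.38 m.
P = ρgΔh = 1000 × 9.81 × 32.38 = 317648 Pa ≈ 318 kPa.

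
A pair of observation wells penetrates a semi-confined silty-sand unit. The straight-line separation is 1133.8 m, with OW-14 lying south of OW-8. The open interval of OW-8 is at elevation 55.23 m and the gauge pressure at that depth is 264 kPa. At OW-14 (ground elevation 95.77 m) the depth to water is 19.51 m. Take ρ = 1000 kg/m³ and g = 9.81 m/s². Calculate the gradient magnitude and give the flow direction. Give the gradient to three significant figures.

Pressure head at OW-8: ψ = P/(ρg) = 264×1000 / (1000 × 9.81) = 26.91 m.
Total head at OW-8: h = z + ψ = 55.23 + 26.91 = 82.14 m.
Total head at OW-14: h = 95.77 − 19.51 = 76.26 m.
Head difference: h(OW-8) − h(OW-14) = 82.14 − 76.26 = 5.88 m.
Hydraulic gradient: i = |Δh| / L = 5.88 / 1133.8 = 0.00519.
Flow is from higher to lower head: from OW-8 toward OW-14, i.e. toward the south.

i ≈ 0.00519; groundwater flows toward the south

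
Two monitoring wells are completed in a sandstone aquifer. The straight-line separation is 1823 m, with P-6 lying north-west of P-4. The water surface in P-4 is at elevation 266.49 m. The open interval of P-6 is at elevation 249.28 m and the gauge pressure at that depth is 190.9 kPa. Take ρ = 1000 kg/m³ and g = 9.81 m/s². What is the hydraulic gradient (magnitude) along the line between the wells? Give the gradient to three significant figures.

Total head at P-4: h = 266.49 m (water level in the piezometer is the total head).
Pressure head at P-6: ψ = P/(ρg) = 190.9×1000 / (1000 × 9.81) = 19.46 m.
Total head at P-6: h = z + ψ = 249.28 + 19.46 = 268.74 m.
Head difference: h(P-4) − h(P-6) = 266.49 − 268.74 = -2.25 m.
Hydraulic gradient: i = |Δh| / L = 2.25 / 1823 = 0.00123.

i ≈ 0.00123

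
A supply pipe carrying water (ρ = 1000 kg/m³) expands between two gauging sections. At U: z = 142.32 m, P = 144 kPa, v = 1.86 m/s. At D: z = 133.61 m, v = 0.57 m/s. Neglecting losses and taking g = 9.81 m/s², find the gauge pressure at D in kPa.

P₂ ≈ 231 kPa

Pressure head at U: ψ₁ = P₁/(ρg) = 144×1000 / (1000 × 9.81) = 14.68 m.
Velocity heads: v₁²/2g = 1.86²/19.62 = 0.176 m; v₂²/2g = 0.57²/19.62 = 0.017 m.
Total head H = z₁ + ψ₁ + v₁²/2g = 142.32 + 14.68 + 0.176 = 157.18 m.
ψ₂ = H − z₂ − v₂²/2g = 157.18 − 133.61 − 0.017 = 23.55 m.
P₂ = ρgψ₂ = 1000 × 9.81 × 23.55 ≈ 231 kPa.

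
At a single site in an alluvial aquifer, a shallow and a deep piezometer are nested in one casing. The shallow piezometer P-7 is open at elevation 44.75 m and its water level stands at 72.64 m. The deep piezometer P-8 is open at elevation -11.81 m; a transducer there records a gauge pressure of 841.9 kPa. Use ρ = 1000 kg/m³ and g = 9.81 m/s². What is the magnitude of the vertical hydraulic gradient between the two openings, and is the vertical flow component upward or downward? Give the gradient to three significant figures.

Total head at P-7: h = 72.64 m (water level in the standpipe).
Pressure head at P-8: ψ = P/(ρg) = 841.9×1000 / (1000 × 9.81) = 85.82 m.
Total head at P-8: h = z + ψ = -11.81 + 85.82 = 74.01 m.
Δh = h(P-7) − h(P-8) = 72.64 − 74.01 = -1.37 m.
Vertical separation Δz = 44.75 − (-11.81) = 56.56 m.
|i_v| = |Δh| / Δz = 1.37 / 56.56 = 0.0242.
Head is higher in the deep piezometer, so vertical flow is upward (discharge condition).

|i_v| ≈ 0.0242; vertical flow is upward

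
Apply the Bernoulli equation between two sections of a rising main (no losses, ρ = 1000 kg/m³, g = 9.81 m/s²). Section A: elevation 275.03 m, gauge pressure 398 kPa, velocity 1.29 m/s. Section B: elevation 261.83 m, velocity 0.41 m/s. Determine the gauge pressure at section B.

P₂ ≈ 528 kPa

Pressure head at A: ψ₁ = P₁/(ρg) = 398×1000 / (1000 × 9.81) = 40.57 m.
Velocity heads: v₁²/2g = 1.29²/19.62 = 0.085 m; v₂²/2g = 0.41²/19.62 = 0.009 m.
Total head H = z₁ + ψ₁ + v₁²/2g = 275.03 + 40.57 + 0.085 = 315.68 m.
ψ₂ = H − z₂ − v₂²/2g = 315.68 − 261.83 − 0.009 = 53.84 m.
P₂ = ρgψ₂ = 1000 × 9.81 × 53.84 ≈ 528 kPa.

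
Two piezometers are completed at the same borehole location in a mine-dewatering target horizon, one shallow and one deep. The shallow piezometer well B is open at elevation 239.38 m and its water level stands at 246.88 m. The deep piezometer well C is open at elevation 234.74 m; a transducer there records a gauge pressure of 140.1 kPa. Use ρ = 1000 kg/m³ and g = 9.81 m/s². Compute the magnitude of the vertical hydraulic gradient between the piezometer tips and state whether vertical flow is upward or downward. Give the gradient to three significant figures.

|i_v| ≈ 0.461; vertical flow is upward

Total head at well B: h = 246.88 m (water level in the standpipe).
Pressure head at well C: ψ = P/(ρg) = 140.1×1000 / (1000 × 9.81) = 14.28 m.
Total head at well C: h = z + ψ = 234.74 + 14.28 = 249.02 m.
Δh = h(well B) − h(well C) = 246.88 − 249.02 = -2.14 m.
Vertical separation Δz = 239.38 − 234.74 = 4.64 m.
|i_v| = |Δh| / Δz = 2.14 / 4.64 = 0.461.
Head is higher in the deep piezometer, so vertical flow is upward (discharge condition).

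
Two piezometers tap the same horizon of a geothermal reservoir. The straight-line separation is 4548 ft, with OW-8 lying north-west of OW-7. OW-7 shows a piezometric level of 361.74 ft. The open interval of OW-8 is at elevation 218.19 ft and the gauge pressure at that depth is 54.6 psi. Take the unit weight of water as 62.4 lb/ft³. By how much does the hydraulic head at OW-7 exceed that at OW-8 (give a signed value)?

Total head at OW-7: h = 361.74 ft (water level in the piezometer is the total head).
Pressure head at OW-8: ψ = 144·P/γ = 144 × 54.6 / 62.4 = 126.00 ft.
Total head at OW-8: h = z + ψ = 218.19 + 126.00 = 344.19 ft.
Head difference: h(OW-7) − h(OW-8) = 361.74 − 344.19 = 17.55 ft.

Δh ≈ 17.55 ft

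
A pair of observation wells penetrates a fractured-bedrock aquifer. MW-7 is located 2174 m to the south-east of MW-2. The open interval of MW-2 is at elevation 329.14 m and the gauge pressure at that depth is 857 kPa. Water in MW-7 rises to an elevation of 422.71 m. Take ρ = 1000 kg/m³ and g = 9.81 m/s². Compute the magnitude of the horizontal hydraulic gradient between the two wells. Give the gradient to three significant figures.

Pressure head at MW-2: ψ = P/(ρg) = 857×1000 / (1000 × 9.81) = 87.36 m.
Total head at MW-2: h = z + ψ = 329.14 + 87.36 = 416.50 m.
Total head at MW-7: h = 422.71 m (water level in the piezometer is the total head).
Head difference: h(MW-2) − h(MW-7) = 416.50 − 422.71 = -6.21 m.
Hydraulic gradient: i = |Δh| / L = 6.21 / 2174 = 0.00286.

i ≈ 0.00286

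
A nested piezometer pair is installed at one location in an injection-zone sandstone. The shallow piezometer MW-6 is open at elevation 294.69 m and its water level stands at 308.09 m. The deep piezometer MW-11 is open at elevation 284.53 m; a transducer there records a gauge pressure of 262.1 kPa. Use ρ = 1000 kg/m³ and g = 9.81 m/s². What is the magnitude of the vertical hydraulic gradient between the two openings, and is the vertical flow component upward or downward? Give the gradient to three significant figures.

|i_v| ≈ 0.311; vertical flow is upward

Total head at MW-6: h = 308.09 m (water level in the standpipe).
Pressure head at MW-11: ψ = P/(ρg) = 262.1×1000 / (1000 × 9.81) = 26.72 m.
Total head at MW-11: h = z + ψ = 284.53 + 26.72 = 311.25 m.
Δh = h(MW-6) − h(MW-11) = 308.09 − 311.25 = -3.16 m.
Vertical separation Δz = 294.69 − 284.53 = 10.16 m.
|i_v| = |Δh| / Δz = 3.16 / 10.16 = 0.311.
Head is higher in the deep piezometer, so vertical flow is upward (discharge condition).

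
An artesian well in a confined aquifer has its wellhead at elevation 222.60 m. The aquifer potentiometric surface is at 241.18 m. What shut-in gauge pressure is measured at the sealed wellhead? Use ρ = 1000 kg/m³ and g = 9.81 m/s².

Head above the cap: Δh = 241.18 − 222.60 = 18.58 m.
P = ρgΔh = 1000 × 9.81 × 18.58 = 182270 Pa ≈ 182 kPa.

P ≈ 182 kPa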